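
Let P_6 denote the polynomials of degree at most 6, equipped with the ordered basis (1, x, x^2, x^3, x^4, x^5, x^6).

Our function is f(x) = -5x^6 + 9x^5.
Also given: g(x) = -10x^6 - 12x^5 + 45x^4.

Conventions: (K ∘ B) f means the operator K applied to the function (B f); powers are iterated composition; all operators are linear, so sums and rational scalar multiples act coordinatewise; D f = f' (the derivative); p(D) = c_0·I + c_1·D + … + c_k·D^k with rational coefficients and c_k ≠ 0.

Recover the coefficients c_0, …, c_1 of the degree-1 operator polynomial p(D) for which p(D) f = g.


c_0 = 2, c_1 = 1

D^0 f = -5x^6 + 9x^5
D^1 f = -30x^5 + 45x^4
matching coefficients of g against c_0 f + c_1 Df + … from the top degree down determines the c_i
solution: c_0 = 2, c_1 = 1


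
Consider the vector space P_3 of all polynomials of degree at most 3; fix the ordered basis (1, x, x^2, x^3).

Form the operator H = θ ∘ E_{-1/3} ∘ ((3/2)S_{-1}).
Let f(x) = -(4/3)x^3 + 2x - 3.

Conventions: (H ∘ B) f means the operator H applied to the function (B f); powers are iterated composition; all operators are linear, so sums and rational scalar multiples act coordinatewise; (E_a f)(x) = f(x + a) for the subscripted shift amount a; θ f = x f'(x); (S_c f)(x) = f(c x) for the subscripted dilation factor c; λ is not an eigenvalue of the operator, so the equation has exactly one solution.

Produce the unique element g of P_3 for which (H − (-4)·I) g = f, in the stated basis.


the result is g(x) = (8/3)x^3 - (8/7)x^2 + (92/105)x - 3/4

write g with unknown coordinates in the stated basis and equate coefficients in (H − (-4)·I) g = f
solving from the highest basis element down gives g = (8/3)x^3 - (8/7)x^2 + (92/105)x - 3/4
check: H g = -12x^3 + (32/7)x^2 - (158/105)x
so H g − (-4)·g = -(4/3)x^3 + 2x - 3 = f ✓


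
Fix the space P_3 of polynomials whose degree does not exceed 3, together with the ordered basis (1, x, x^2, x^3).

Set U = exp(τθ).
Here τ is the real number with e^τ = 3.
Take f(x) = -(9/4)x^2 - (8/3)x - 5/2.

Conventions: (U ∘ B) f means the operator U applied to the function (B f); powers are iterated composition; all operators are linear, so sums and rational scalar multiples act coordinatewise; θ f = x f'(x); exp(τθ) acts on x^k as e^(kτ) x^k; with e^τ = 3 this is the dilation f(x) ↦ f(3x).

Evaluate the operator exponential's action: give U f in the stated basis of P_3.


the image equals g(x) = -(81/4)x^2 - 8x - 5/2

exp(τθ) x^k = e^(kτ) x^k; with e^τ = 3 this sends x^k to 3^k x^k
x ↦ 3 x
x^2 ↦ 9 x^2
applying this coordinatewise to f: exp(τθ) f = -(81/4)x^2 - 8x - 5/2


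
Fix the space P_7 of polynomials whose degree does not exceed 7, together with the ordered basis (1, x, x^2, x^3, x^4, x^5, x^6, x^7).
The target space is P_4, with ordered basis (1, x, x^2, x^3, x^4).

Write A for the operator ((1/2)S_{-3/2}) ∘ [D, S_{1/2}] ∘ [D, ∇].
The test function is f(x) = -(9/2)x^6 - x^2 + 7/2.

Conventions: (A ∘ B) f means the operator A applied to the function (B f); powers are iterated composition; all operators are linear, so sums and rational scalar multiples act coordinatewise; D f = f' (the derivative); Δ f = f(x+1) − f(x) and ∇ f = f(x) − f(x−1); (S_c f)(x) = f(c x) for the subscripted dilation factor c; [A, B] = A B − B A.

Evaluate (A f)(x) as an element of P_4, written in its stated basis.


∇ f = -27x^5 + (135/2)x^4 - 90x^3 + (135/2)x^2 - 29x + 11/2
D ∇ f = -135x^4 + 270x^3 - 270x^2 + 135x - 29
D f = -27x^5 - 2x
∇ D f = -135x^4 + 270x^3 - 270x^2 + 135x - 29
[D, ∇] f = 0
S_{1/2} [D, ∇] f = 0
D S_{1/2} [D, ∇] f = 0
D [D, ∇] f = 0
S_{1/2} D [D, ∇] f = 0
[D, S_{1/2}] [D, ∇] f = 0
S_{-3/2} [D, S_{1/2}] [D, ∇] f = 0
((1/2)S_{-3/2}) [D, S_{1/2}] [D, ∇] f = 0

g(x) = 0


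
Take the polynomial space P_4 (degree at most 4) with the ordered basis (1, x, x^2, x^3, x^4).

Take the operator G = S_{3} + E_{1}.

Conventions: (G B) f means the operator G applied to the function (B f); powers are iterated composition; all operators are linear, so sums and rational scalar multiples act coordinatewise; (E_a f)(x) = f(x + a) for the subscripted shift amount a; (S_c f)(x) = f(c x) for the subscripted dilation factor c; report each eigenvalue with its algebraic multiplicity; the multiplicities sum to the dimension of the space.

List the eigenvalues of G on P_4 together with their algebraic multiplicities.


λ = 2 (multiplicity 1), λ = 4 (multiplicity 1), λ = 10 (multiplicity 1), λ = 28 (multiplicity 1), λ = 82 (multiplicity 1)

image of 1: 2
image of x: 4x + 1
image of x^2: 10x^2 + 2x + 1
image of x^3: 28x^3 + 3x^2 + 3x + 1
image of x^4: 82x^4 + 4x^3 + 6x^2 + 4x + 1
the matrix is upper triangular; its diagonal is (2, 4, 10, 28, 82)
for a triangular matrix the eigenvalues are the diagonal entries, with algebraic multiplicity their repetition count


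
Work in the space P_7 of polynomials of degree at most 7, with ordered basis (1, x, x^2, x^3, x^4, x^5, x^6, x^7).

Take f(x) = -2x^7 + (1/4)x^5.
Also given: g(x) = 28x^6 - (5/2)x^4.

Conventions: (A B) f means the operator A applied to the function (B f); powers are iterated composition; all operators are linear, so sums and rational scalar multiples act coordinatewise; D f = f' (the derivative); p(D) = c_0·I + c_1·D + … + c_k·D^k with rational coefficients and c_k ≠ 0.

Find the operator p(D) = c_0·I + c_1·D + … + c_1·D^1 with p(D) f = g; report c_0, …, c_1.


p(D) = -2·D, i.e. c_0 = 0, c_1 = -2

D^0 f = -2x^7 + (1/4)x^5
D^1 f = -14x^6 + (5/4)x^4
matching coefficients of g against c_0 f + c_1 Df + … from the top degree down determines the c_i
solution: c_0 = 0, c_1 = -2


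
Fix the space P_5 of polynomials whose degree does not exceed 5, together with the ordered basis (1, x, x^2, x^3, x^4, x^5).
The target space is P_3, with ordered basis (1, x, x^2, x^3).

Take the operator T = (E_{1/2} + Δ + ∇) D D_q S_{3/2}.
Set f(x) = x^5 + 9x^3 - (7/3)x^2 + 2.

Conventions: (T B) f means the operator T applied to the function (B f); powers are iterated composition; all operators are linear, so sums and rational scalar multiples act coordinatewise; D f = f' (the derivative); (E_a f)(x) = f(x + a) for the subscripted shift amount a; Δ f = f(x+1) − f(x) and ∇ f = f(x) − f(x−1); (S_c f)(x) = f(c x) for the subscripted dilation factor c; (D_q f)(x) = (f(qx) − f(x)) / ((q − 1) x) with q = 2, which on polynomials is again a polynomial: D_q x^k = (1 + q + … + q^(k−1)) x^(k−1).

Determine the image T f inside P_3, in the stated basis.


S_{3/2} f = (243/32)x^5 + (243/8)x^3 - (21/4)x^2 + 2
D_q S_{3/2} f = (7533/32)x^4 + (1701/8)x^2 - (63/4)x
D (D_q S_{3/2}) f = (7533/8)x^3 + (1701/4)x - 63/4
E_{1/2} D (D_q S_{3/2}) f = (7533/8)x^3 + (22599/16)x^2 + (36207/32)x + 20133/64
Δ D (D_q S_{3/2}) f = (22599/8)x^2 + (22599/8)x + 10935/8
∇ D (D_q S_{3/2}) f = (22599/8)x^2 - (22599/8)x + 10935/8
(E_{1/2} + Δ + ∇) D (D_q S_{3/2}) f = (7533/8)x^3 + (112995/16)x^2 + (36207/32)x + 195093/64

the result is g(x) = (7533/8)x^3 + (112995/16)x^2 + (36207/32)x + 195093/64


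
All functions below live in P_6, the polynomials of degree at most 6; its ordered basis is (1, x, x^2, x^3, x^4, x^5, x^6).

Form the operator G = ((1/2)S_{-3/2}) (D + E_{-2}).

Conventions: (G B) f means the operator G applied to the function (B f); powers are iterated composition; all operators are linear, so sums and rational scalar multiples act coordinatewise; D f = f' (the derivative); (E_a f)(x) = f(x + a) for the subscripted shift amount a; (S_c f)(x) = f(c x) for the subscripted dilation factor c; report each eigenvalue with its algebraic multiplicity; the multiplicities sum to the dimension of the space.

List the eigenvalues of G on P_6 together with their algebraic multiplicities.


image of 1: 1/2
image of x: -(3/4)x - 1/2
image of x^2: (9/8)x^2 + (3/2)x + 2
image of x^3: -(27/16)x^3 - (27/8)x^2 - 9x - 4
image of x^4: (81/32)x^4 + (27/4)x^3 + 27x^2 + 24x + 8
image of x^5: -(243/64)x^5 - (405/32)x^4 - (135/2)x^3 - 90x^2 - 60x - 16
image of x^6: (729/128)x^6 + (729/32)x^5 + (1215/8)x^4 + 270x^3 + 270x^2 + 144x + 32
the matrix is upper triangular; its diagonal is (1/2, -3/4, 9/8, -27/16, 81/32, -243/64, 729/128)
for a triangular matrix the eigenvalues are the diagonal entries, with algebraic multiplicity their repetition count

λ = -243/64 (multiplicity 1), λ = -27/16 (multiplicity 1), λ = -3/4 (multiplicity 1), λ = 1/2 (multiplicity 1), λ = 9/8 (multiplicity 1), λ = 81/32 (multiplicity 1), λ = 729/128 (multiplicity 1)


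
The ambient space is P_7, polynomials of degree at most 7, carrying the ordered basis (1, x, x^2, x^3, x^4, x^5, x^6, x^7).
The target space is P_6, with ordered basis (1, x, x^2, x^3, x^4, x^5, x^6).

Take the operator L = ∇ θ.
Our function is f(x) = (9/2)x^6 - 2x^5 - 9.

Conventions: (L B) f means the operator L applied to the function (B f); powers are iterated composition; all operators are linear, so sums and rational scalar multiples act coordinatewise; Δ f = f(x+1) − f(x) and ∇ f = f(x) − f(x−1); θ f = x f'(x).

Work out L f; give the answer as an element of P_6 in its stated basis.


θ f = 27x^6 - 10x^5
∇ θ f = 162x^5 - 455x^4 + 640x^3 - 505x^2 + 212x - 37

g(x) = 162x^5 - 455x^4 + 640x^3 - 505x^2 + 212x - 37


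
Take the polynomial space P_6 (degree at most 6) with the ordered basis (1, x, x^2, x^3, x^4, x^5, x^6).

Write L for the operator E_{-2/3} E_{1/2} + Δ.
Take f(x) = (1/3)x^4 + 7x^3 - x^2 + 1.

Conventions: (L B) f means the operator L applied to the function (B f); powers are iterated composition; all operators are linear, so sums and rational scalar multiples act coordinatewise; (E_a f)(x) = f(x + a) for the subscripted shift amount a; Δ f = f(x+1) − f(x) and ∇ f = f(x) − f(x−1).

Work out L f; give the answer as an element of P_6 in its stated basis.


g(x) = (1/3)x^4 + (73/9)x^3 + (167/9)x^2 + (6883/324)x + 28279/3888

E_{1/2} f = (1/3)x^4 + (23/3)x^3 + 10x^2 + (53/12)x + 79/48
E_{-2/3} E_{1/2} f = (1/3)x^4 + (61/9)x^3 - (40/9)x^2 + (295/324)x + 3655/3888
Δ f = (4/3)x^3 + 23x^2 + (61/3)x + 19/3
(E_{-2/3} E_{1/2} + Δ) f = (1/3)x^4 + (73/9)x^3 + (167/9)x^2 + (6883/324)x + 28279/3888


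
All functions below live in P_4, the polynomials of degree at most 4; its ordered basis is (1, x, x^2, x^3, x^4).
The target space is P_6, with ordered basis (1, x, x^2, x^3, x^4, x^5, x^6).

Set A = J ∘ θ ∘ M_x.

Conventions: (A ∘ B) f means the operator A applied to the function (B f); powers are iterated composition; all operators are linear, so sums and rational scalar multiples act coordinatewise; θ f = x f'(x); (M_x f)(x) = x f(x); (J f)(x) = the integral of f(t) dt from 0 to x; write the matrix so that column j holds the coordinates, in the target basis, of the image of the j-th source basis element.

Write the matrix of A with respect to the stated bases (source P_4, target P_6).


image of 1: (1/2)x^2
image of x: (2/3)x^3
image of x^2: (3/4)x^4
image of x^3: (4/5)x^5
image of x^4: (5/6)x^6
each image's coordinates form column j of the matrix

the matrix is [[0, 0, 0, 0, 0]; [0, 0, 0, 0, 0]; [1/2, 0, 0, 0, 0]; [0, 2/3, 0, 0, 0]; [0, 0, 3/4, 0, 0]; [0, 0, 0, 4/5, 0]; [0, 0, 0, 0, 5/6]] (rows listed top to bottom)


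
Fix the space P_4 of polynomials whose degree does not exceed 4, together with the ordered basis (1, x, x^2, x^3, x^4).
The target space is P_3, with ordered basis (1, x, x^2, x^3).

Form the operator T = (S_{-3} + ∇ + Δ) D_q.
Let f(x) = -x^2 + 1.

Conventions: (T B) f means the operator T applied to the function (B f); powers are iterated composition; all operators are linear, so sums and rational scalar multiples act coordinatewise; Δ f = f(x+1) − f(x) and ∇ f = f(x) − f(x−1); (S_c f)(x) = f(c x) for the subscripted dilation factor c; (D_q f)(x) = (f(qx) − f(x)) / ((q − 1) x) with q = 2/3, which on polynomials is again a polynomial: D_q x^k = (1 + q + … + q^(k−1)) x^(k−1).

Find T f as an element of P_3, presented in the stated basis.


D_q f = -(5/3)x
S_{-3} D_q f = 5x
∇ D_q f = -5/3
Δ D_q f = -5/3
(S_{-3} + ∇ + Δ) D_q f = 5x - 10/3

the result is g(x) = 5x - 10/3


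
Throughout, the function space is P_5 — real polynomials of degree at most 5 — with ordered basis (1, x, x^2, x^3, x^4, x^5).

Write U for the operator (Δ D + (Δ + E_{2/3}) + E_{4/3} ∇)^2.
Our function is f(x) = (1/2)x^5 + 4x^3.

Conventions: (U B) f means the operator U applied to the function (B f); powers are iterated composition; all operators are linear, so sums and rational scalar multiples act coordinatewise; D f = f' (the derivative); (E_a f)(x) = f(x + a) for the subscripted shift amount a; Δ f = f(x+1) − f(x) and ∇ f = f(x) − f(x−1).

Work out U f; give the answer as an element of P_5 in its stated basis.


D f = (5/2)x^4 + 12x^2
Δ D f = 10x^3 + 15x^2 + 34x + 29/2
Δ f = (5/2)x^4 + 5x^3 + 17x^2 + (29/2)x + 9/2
E_{2/3} f = (1/2)x^5 + (5/3)x^4 + (56/9)x^3 + (256/27)x^2 + (472/81)x + 304/243
(Δ + E_{2/3}) f = (1/2)x^5 + (25/6)x^4 + (101/9)x^3 + (715/27)x^2 + (3293/162)x + 2795/486
∇ f = (5/2)x^4 - 5x^3 + 17x^2 - (29/2)x + 9/2
E_{4/3} ∇ f = (5/2)x^4 + (25/3)x^3 + (71/3)x^2 + (1505/54)x + 1853/162
(Δ D + (Δ + E_{2/3}) + E_{4/3} ∇) f = (1/2)x^5 + (20/3)x^4 + (266/9)x^3 + (1759/27)x^2 + (6658/81)x + 15401/486
D (Δ D + (Δ + E_{2/3}) + E_{4/3} ∇) f = (5/2)x^4 + (80/3)x^3 + (266/3)x^2 + (3518/27)x + 6658/81
Δ D (Δ D + (Δ + E_{2/3}) + E_{4/3} ∇) f = 10x^3 + 95x^2 + (802/3)x + 13399/54
Δ (Δ D + (Δ + E_{2/3}) + E_{4/3} ∇) f = (5/2)x^4 + (95/3)x^3 + (401/3)x^2 + (13399/54)x + 29819/162
E_{2/3} (Δ D + (Δ + E_{2/3}) + E_{4/3} ∇) f = (1/2)x^5 + (25/3)x^4 + (446/9)x^3 + (3875/27)x^2 + (17566/81)x + 61033/486
(Δ + E_{2/3}) (Δ D + (Δ + E_{2/3}) + E_{4/3} ∇) f = (1/2)x^5 + (65/6)x^4 + (731/9)x^3 + (7484/27)x^2 + (75329/162)x + 75245/243
∇ (Δ D + (Δ + E_{2/3}) + E_{4/3} ∇) f = (5/2)x^4 + (65/3)x^3 + (161/3)x^2 + (3553/54)x + 6551/162
E_{4/3} ∇ (Δ D + (Δ + E_{2/3}) + E_{4/3} ∇) f = (5/2)x^4 + 35x^3 + 167x^2 + (2089/6)x + 1697/6
(Δ D + (Δ + E_{2/3}) + E_{4/3} ∇) (Δ D + (Δ + E_{2/3}) + E_{4/3} ∇) f = (1/2)x^5 + (40/3)x^4 + (1136/9)x^3 + (14558/27)x^2 + (87520/81)x + 204269/243

the image equals g(x) = (1/2)x^5 + (40/3)x^4 + (1136/9)x^3 + (14558/27)x^2 + (87520/81)x + 204269/243


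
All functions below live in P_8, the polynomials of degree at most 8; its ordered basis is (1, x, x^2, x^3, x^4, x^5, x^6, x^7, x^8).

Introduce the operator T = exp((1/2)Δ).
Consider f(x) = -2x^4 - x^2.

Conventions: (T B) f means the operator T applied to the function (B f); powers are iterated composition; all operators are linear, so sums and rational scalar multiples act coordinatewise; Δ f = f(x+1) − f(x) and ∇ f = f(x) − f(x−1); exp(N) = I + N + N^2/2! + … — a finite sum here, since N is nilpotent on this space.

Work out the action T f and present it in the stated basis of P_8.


g(x) = -2x^4 - 4x^3 - 10x^2 - 12x - 55/8

order-1 term: -4x^3 - 6x^2 - 5x - 3/2
order-2 term: -3x^2 - 6x - 15/4
order-3 term: -x - 3/2
order-4 term: -1/8
the series for exp((1/2)Δ) f terminates at order 4
exp((1/2)Δ) f = -2x^4 - 4x^3 - 10x^2 - 12x - 55/8


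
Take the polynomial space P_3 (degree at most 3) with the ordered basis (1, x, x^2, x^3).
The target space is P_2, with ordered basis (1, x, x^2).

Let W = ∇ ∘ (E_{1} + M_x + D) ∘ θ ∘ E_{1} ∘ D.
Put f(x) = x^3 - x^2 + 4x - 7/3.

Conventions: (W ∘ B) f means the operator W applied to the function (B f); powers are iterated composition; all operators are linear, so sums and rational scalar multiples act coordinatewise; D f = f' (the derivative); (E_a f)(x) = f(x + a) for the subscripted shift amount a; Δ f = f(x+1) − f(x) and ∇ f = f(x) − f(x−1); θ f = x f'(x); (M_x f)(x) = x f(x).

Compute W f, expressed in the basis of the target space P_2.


g(x) = 18x^2 + 2x + 24

D f = 3x^2 - 2x + 4
E_{1} D f = 3x^2 + 4x + 5
θ E_{1} D f = 6x^2 + 4x
E_{1} (θ ∘ E_{1} ∘ D) f = 6x^2 + 16x + 10
M_x (θ ∘ E_{1} ∘ D) f = 6x^3 + 4x^2
D (θ ∘ E_{1} ∘ D) f = 12x + 4
(E_{1} + M_x + D) (θ ∘ E_{1} ∘ D) f = 6x^3 + 10x^2 + 28x + 14
∇ (E_{1} + M_x + D) (θ ∘ E_{1} ∘ D) f = 18x^2 + 2x + 24


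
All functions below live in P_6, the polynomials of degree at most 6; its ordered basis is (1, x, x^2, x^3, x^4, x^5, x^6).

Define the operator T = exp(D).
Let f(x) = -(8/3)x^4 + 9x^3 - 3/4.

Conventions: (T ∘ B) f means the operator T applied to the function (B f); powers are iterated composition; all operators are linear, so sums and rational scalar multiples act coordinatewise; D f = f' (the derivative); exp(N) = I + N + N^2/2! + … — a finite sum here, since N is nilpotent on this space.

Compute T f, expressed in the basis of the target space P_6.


the image equals g(x) = -(8/3)x^4 - (5/3)x^3 + 11x^2 + (49/3)x + 67/12

order-1 term: -(32/3)x^3 + 27x^2
order-2 term: -16x^2 + 27x
order-3 term: -(32/3)x + 9
order-4 term: -8/3
the series for exp(D) f terminates at order 4
exp(D) f = -(8/3)x^4 - (5/3)x^3 + 11x^2 + (49/3)x + 67/12


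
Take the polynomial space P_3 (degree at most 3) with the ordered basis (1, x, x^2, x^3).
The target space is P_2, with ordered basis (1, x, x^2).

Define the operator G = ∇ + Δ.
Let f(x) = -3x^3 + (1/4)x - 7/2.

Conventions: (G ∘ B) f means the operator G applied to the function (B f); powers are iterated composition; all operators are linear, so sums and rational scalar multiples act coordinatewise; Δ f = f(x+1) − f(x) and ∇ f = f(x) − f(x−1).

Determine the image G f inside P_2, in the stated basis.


g(x) = -18x^2 - 11/2

∇ f = -9x^2 + 9x - 11/4
Δ f = -9x^2 - 9x - 11/4
(∇ + Δ) f = -18x^2 - 11/2


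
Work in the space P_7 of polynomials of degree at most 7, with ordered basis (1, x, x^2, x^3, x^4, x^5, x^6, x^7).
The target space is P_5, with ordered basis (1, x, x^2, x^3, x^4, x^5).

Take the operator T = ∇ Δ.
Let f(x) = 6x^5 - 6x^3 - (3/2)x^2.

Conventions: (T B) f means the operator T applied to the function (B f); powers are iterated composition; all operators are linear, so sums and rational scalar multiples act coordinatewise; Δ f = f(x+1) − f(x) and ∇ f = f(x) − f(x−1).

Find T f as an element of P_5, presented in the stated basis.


g(x) = 120x^3 + 24x - 3

Δ f = 30x^4 + 60x^3 + 42x^2 + 9x - 3/2
∇ Δ f = 120x^3 + 24x - 3


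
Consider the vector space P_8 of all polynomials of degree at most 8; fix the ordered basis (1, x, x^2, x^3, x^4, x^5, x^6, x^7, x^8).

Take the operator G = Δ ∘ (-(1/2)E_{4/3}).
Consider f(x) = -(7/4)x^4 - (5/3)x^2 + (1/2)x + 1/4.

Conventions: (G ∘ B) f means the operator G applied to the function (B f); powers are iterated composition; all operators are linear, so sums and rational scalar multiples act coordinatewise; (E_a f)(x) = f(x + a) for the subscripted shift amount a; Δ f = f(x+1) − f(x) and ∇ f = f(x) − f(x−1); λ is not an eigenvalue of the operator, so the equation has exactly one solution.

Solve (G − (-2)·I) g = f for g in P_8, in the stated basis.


write g with unknown coordinates in the stated basis and equate coefficients in (G − (-2)·I) g = f
solving from the highest basis element down gives g = -(7/8)x^4 - (7/8)x^3 - (605/96)x^2 - (2755/192)x - 119525/6912
check: G g = (7/4)x^3 + (175/16)x^2 + (2803/96)x + 120389/3456
so G g − (-2)·g = -(7/4)x^4 - (5/3)x^2 + (1/2)x + 1/4 = f ✓

the image equals g(x) = -(7/8)x^4 - (7/8)x^3 - (605/96)x^2 - (2755/192)x - 119525/6912


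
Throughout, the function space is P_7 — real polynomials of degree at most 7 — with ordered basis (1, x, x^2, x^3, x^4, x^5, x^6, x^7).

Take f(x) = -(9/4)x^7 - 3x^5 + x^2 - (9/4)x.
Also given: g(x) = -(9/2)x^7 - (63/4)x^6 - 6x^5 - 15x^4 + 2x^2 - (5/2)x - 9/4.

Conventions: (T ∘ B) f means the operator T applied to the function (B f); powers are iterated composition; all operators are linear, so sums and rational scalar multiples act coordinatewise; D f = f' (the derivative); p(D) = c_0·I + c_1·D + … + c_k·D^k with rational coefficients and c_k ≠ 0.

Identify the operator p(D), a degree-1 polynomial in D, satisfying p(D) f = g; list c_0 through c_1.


D^0 f = -(9/4)x^7 - 3x^5 + x^2 - (9/4)x
D^1 f = -(63/4)x^6 - 15x^4 + 2x - 9/4
matching coefficients of g against c_0 f + c_1 Df + … from the top degree down determines the c_i
solution: c_0 = 2, c_1 = 1

c_0 = 2, c_1 = 1


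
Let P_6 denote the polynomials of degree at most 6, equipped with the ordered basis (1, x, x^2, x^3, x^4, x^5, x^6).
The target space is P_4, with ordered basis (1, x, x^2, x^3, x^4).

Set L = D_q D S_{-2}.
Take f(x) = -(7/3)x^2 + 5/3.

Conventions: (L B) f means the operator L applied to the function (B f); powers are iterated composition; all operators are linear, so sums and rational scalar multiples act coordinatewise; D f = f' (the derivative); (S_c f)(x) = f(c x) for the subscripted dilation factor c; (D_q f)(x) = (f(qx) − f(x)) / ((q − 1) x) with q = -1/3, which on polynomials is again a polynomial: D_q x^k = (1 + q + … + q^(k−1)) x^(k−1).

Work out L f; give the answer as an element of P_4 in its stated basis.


S_{-2} f = -(28/3)x^2 + 5/3
D S_{-2} f = -(56/3)x
D_q D S_{-2} f = -56/3

the result is g(x) = -56/3


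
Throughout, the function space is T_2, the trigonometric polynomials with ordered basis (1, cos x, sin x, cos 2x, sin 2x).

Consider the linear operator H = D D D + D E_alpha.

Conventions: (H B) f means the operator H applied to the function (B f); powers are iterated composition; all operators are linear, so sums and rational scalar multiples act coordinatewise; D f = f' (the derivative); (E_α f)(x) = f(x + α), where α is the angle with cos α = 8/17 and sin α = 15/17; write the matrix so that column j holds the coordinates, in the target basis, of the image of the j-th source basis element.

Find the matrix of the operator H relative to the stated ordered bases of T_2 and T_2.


the matrix is [[0, 0, 0, 0, 0]; [0, -15/17, -9/17, 0, 0]; [0, 9/17, -15/17, 0, 0]; [0, 0, 0, -480/289, -2634/289]; [0, 0, 0, 2634/289, -480/289]] (rows listed top to bottom)

image of 1: 0
image of cos x: -(15/17)cos x + (9/17)sin x
image of sin x: -(9/17)cos x - (15/17)sin x
image of cos 2x: -(480/289)cos 2x + (2634/289)sin 2x
image of sin 2x: -(2634/289)cos 2x - (480/289)sin 2x
each image's coordinates form column j of the matrix


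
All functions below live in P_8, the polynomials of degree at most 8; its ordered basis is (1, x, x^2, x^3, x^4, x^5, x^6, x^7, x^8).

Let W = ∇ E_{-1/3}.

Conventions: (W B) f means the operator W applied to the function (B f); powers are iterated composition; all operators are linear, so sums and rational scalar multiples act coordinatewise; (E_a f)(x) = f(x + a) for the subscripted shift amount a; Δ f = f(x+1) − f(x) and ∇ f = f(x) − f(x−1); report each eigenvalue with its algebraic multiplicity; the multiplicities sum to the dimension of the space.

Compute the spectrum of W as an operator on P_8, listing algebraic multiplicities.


λ = 0 (multiplicity 9)

image of 1: 0
image of x: 1
image of x^2: 2x - 5/3
image of x^3: 3x^2 - 5x + 7/3
image of x^4: 4x^3 - 10x^2 + (28/3)x - 85/27
image of x^5: 5x^4 - (50/3)x^3 + (70/3)x^2 - (425/27)x + 341/81
image of x^6: 6x^5 - 25x^4 + (140/3)x^3 - (425/9)x^2 + (682/27)x - 455/81
image of x^7: 7x^6 - 35x^5 + (245/3)x^4 - (2975/27)x^3 + (2387/27)x^2 - (3185/81)x + 5461/729
image of x^8: 8x^7 - (140/3)x^6 + (392/3)x^5 - (5950/27)x^4 + (19096/81)x^3 - (12740/81)x^2 + (43688/729)x - 21845/2187
the matrix is upper triangular; its diagonal is (0, 0, 0, 0, 0, 0, 0, 0, 0)
for a triangular matrix the eigenvalues are the diagonal entries, with algebraic multiplicity their repetition count


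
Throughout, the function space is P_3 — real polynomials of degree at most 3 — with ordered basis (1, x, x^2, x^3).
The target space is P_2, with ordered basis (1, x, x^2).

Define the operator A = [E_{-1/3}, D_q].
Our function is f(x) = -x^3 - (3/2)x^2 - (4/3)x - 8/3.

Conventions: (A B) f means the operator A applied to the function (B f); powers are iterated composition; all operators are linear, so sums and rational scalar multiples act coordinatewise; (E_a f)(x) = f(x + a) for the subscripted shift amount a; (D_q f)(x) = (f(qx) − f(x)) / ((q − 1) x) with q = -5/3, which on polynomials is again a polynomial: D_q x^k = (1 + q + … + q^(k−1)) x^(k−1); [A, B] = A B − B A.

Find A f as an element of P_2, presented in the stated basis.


g(x) = (56/27)x - 100/81

D_q f = -(19/9)x^2 + x - 4/3
E_{-1/3} D_q f = -(19/9)x^2 + (65/27)x - 154/81
E_{-1/3} f = -x^3 - (1/2)x^2 - (2/3)x - 127/54
D_q E_{-1/3} f = -(19/9)x^2 + (1/3)x - 2/3
[E_{-1/3}, D_q] f = (56/27)x - 100/81


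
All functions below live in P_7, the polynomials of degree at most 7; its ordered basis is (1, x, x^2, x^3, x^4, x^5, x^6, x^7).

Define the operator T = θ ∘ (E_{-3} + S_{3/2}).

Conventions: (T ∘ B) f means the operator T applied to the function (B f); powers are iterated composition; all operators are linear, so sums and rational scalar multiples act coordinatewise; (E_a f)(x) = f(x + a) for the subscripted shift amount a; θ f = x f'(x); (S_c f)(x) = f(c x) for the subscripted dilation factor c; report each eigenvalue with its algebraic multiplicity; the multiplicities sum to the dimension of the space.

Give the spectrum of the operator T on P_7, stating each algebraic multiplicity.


image of 1: 0
image of x: (5/2)x
image of x^2: (13/2)x^2 - 6x
image of x^3: (105/8)x^3 - 18x^2 + 27x
image of x^4: (97/4)x^4 - 36x^3 + 108x^2 - 108x
image of x^5: (1375/32)x^5 - 60x^4 + 270x^3 - 540x^2 + 405x
image of x^6: (2379/32)x^6 - 90x^5 + 540x^4 - 1620x^3 + 2430x^2 - 1458x
image of x^7: (16205/128)x^7 - 126x^6 + 945x^5 - 3780x^4 + 8505x^3 - 10206x^2 + 5103x
the matrix is upper triangular; its diagonal is (0, 5/2, 13/2, 105/8, 97/4, 1375/32, 2379/32, 16205/128)
for a triangular matrix the eigenvalues are the diagonal entries, with algebraic multiplicity their repetition count

λ = 0 (multiplicity 1), λ = 5/2 (multiplicity 1), λ = 13/2 (multiplicity 1), λ = 105/8 (multiplicity 1), λ = 97/4 (multiplicity 1), λ = 1375/32 (multiplicity 1), λ = 2379/32 (multiplicity 1), λ = 16205/128 (multiplicity 1)


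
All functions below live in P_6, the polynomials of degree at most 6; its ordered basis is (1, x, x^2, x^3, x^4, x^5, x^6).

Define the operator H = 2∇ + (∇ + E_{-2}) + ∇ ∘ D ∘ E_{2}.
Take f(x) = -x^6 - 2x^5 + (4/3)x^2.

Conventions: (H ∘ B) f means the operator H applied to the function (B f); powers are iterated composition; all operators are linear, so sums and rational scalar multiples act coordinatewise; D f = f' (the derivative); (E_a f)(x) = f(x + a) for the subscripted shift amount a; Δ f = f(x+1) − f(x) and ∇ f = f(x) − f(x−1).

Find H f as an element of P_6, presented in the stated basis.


∇ f = -6x^5 + 5x^4 - 5x^2 + (20/3)x - 7/3
(2∇) f = -12x^5 + 10x^4 - 10x^2 + (40/3)x - 14/3
∇ f = -6x^5 + 5x^4 - 5x^2 + (20/3)x - 7/3
E_{-2} f = -x^6 + 10x^5 - 40x^4 + 80x^3 - (236/3)x^2 + (80/3)x + 16/3
(∇ + E_{-2}) f = -x^6 + 4x^5 - 35x^4 + 80x^3 - (251/3)x^2 + (100/3)x + 3
E_{2} f = -x^6 - 14x^5 - 80x^4 - 240x^3 - (1196/3)x^2 - (1040/3)x - 368/3
D E_{2} f = -6x^5 - 70x^4 - 320x^3 - 720x^2 - (2392/3)x - 1040/3
∇ D E_{2} f = -30x^4 - 220x^3 - 600x^2 - 730x - 1000/3
(2∇ + (∇ + E_{-2}) + ∇ ∘ D ∘ E_{2}) f = -x^6 - 8x^5 - 55x^4 - 140x^3 - (2081/3)x^2 - (2050/3)x - 335

g(x) = -x^6 - 8x^5 - 55x^4 - 140x^3 - (2081/3)x^2 - (2050/3)x - 335


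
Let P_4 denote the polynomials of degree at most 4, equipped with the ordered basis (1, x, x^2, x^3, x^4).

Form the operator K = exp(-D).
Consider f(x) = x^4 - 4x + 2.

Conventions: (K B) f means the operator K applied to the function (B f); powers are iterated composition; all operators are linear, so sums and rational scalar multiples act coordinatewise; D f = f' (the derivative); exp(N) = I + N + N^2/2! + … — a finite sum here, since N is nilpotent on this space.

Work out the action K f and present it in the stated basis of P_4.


the image equals g(x) = x^4 - 4x^3 + 6x^2 - 8x + 7

order-1 term: -4x^3 + 4
order-2 term: 6x^2
order-3 term: -4x
order-4 term: 1
the series for exp(-D) f terminates at order 4
exp(-D) f = x^4 - 4x^3 + 6x^2 - 8x + 7


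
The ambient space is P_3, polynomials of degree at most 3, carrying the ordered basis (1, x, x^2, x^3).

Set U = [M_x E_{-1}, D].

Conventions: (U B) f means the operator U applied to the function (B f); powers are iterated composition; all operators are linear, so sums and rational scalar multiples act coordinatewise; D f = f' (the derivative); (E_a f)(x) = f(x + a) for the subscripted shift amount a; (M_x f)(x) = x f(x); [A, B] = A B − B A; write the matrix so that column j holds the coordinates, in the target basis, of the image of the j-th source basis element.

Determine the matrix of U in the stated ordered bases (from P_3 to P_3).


the matrix is [[-1, 1, -1, 1]; [0, -1, 2, -3]; [0, 0, -1, 3]; [0, 0, 0, -1]] (rows listed top to bottom)

image of 1: -1
image of x: -x + 1
image of x^2: -x^2 + 2x - 1
image of x^3: -x^3 + 3x^2 - 3x + 1
each image's coordinates form column j of the matrix


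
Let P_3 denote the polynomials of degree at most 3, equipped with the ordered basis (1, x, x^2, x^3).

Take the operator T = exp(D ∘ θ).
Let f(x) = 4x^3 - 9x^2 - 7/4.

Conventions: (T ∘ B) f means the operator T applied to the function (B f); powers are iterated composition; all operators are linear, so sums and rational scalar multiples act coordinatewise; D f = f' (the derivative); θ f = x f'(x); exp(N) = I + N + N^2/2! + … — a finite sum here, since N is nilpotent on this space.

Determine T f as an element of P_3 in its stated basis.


order-1 term: 36x^2 - 36x
order-2 term: 72x - 18
order-3 term: 24
the series for exp(D ∘ θ) f terminates at order 3
exp(D ∘ θ) f = 4x^3 + 27x^2 + 36x + 17/4

the result is g(x) = 4x^3 + 27x^2 + 36x + 17/4


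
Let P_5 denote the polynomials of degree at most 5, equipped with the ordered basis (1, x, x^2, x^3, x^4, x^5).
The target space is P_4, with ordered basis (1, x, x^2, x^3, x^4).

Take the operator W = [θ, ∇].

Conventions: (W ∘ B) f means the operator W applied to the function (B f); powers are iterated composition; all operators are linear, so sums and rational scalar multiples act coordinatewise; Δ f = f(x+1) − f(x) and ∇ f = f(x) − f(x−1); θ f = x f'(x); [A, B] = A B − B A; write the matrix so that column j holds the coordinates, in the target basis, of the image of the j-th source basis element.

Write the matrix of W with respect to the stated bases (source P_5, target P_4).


image of 1: 0
image of x: -1
image of x^2: -2x + 2
image of x^3: -3x^2 + 6x - 3
image of x^4: -4x^3 + 12x^2 - 12x + 4
image of x^5: -5x^4 + 20x^3 - 30x^2 + 20x - 5
each image's coordinates form column j of the matrix

the matrix is [[0, -1, 2, -3, 4, -5]; [0, 0, -2, 6, -12, 20]; [0, 0, 0, -3, 12, -30]; [0, 0, 0, 0, -4, 20]; [0, 0, 0, 0, 0, -5]] (rows listed top to bottom)


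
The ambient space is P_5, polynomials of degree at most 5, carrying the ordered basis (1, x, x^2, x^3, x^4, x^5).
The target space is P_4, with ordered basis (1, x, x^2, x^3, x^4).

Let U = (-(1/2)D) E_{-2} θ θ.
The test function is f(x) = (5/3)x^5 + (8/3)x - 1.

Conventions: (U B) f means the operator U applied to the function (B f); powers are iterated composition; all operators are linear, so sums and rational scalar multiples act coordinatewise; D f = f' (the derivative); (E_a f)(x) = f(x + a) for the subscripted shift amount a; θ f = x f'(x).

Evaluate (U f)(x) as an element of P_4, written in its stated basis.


the image equals g(x) = -(625/6)x^4 + (2500/3)x^3 - 2500x^2 + (10000/3)x - 1668

θ f = (25/3)x^5 + (8/3)x
θ θ f = (125/3)x^5 + (8/3)x
E_{-2} θ θ f = (125/3)x^5 - (1250/3)x^4 + (5000/3)x^3 - (10000/3)x^2 + 3336x - 4016/3
D (E_{-2} θ θ) f = (625/3)x^4 - (5000/3)x^3 + 5000x^2 - (20000/3)x + 3336
(-(1/2)D) (E_{-2} θ θ) f = -(625/6)x^4 + (2500/3)x^3 - 2500x^2 + (10000/3)x - 1668


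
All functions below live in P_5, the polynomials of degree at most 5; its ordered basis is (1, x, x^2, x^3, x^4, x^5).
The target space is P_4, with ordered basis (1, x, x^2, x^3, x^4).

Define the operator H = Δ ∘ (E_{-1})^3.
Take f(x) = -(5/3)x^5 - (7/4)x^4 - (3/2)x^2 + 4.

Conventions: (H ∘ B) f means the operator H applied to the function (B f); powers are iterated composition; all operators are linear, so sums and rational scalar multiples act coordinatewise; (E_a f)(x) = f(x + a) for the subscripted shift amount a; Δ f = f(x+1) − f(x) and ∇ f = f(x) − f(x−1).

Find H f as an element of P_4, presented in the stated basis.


the result is g(x) = -(25/3)x^4 + (229/3)x^3 - (1585/6)x^2 + (1217/3)x - 2765/12

E_{-1} f = -(5/3)x^5 + (79/12)x^4 - (29/3)x^3 + (14/3)x^2 + (5/3)x + 29/12
E_{-1} E_{-1} f = -(5/3)x^5 + (179/12)x^4 - (158/3)x^3 + (539/6)x^2 - (214/3)x + 70/3
E_{-1} E_{-1} E_{-1} f = -(5/3)x^5 + (93/4)x^4 - 129x^3 + 354x^2 - 477x + 1015/4
Δ (E_{-1})^3 f = -(25/3)x^4 + (229/3)x^3 - (1585/6)x^2 + (1217/3)x - 2765/12


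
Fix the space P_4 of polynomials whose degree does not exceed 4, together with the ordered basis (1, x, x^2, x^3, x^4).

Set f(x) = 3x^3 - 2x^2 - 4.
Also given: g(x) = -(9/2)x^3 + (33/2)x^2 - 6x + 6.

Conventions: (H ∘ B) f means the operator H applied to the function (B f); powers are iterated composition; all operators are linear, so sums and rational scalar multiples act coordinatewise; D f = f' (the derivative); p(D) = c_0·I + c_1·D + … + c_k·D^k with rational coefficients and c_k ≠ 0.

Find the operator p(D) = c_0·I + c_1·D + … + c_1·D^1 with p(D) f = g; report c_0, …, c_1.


c_0 = -3/2, c_1 = 3/2

D^0 f = 3x^3 - 2x^2 - 4
D^1 f = 9x^2 - 4x
matching coefficients of g against c_0 f + c_1 Df + … from the top degree down determines the c_i
solution: c_0 = -3/2, c_1 = 3/2


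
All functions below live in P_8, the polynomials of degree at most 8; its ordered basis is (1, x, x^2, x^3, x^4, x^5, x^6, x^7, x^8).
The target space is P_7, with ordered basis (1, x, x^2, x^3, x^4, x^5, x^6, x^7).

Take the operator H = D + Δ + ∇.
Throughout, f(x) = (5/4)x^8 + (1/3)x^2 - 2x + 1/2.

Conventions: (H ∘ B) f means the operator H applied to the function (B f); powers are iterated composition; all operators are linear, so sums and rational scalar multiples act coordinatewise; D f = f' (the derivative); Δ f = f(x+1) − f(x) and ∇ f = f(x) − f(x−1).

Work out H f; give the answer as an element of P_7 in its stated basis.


D f = 10x^7 + (2/3)x - 2
Δ f = 10x^7 + 35x^6 + 70x^5 + (175/2)x^4 + 70x^3 + 35x^2 + (32/3)x - 5/12
∇ f = 10x^7 - 35x^6 + 70x^5 - (175/2)x^4 + 70x^3 - 35x^2 + (32/3)x - 43/12
(D + Δ + ∇) f = 30x^7 + 140x^5 + 140x^3 + 22x - 6

the result is g(x) = 30x^7 + 140x^5 + 140x^3 + 22x - 6


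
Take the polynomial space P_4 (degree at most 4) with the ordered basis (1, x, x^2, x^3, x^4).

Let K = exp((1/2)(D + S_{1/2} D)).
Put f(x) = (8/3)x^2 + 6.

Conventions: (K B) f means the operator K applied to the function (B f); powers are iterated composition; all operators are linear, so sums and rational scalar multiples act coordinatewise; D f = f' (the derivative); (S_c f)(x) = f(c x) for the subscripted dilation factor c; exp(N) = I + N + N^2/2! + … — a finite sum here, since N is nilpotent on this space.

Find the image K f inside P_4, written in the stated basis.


the image equals g(x) = (8/3)x^2 + 4x + 8

order-1 term: 4x
order-2 term: 2
the series for exp((1/2)(D + S_{1/2} D)) f terminates at order 2
exp((1/2)(D + S_{1/2} D)) f = (8/3)x^2 + 4x + 8


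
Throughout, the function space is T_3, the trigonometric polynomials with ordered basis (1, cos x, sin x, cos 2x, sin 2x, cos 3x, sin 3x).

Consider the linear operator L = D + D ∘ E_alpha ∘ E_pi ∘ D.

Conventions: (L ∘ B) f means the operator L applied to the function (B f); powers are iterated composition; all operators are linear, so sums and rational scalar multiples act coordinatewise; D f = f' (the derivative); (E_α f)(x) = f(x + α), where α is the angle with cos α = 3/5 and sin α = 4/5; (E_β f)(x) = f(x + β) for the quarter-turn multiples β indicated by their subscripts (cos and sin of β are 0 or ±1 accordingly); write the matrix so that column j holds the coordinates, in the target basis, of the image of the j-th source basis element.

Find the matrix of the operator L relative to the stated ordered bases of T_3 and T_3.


the matrix is [[0, 0, 0, 0, 0, 0, 0]; [0, 3/5, 9/5, 0, 0, 0, 0]; [0, -9/5, 3/5, 0, 0, 0, 0]; [0, 0, 0, 28/25, -46/25, 0, 0]; [0, 0, 0, 46/25, 28/25, 0, 0]; [0, 0, 0, 0, 0, -1053/125, 771/125]; [0, 0, 0, 0, 0, -771/125, -1053/125]] (rows listed top to bottom)

image of 1: 0
image of cos x: (3/5)cos x - (9/5)sin x
image of sin x: (9/5)cos x + (3/5)sin x
image of cos 2x: (28/25)cos 2x + (46/25)sin 2x
image of sin 2x: -(46/25)cos 2x + (28/25)sin 2x
image of cos 3x: -(1053/125)cos 3x - (771/125)sin 3x
image of sin 3x: (771/125)cos 3x - (1053/125)sin 3x
each image's coordinates form column j of the matrix


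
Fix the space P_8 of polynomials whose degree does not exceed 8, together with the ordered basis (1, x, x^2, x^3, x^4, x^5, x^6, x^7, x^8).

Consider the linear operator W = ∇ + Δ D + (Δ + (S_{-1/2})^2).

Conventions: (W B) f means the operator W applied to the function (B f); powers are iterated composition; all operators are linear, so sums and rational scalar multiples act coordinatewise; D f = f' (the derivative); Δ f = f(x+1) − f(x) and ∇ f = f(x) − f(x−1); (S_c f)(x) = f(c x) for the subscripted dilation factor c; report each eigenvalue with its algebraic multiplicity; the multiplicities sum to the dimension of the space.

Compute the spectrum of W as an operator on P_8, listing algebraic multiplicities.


image of 1: 1
image of x: (1/4)x + 2
image of x^2: (1/16)x^2 + 4x + 2
image of x^3: (1/64)x^3 + 6x^2 + 6x + 5
image of x^4: (1/256)x^4 + 8x^3 + 12x^2 + 20x + 4
image of x^5: (1/1024)x^5 + 10x^4 + 20x^3 + 50x^2 + 20x + 7
image of x^6: (1/4096)x^6 + 12x^5 + 30x^4 + 100x^3 + 60x^2 + 42x + 6
image of x^7: (1/16384)x^7 + 14x^6 + 42x^5 + 175x^4 + 140x^3 + 147x^2 + 42x + 9
image of x^8: (1/65536)x^8 + 16x^7 + 56x^6 + 280x^5 + 280x^4 + 392x^3 + 168x^2 + 72x + 8
the matrix is upper triangular; its diagonal is (1, 1/4, 1/16, 1/64, 1/256, 1/1024, 1/4096, 1/16384, 1/65536)
for a triangular matrix the eigenvalues are the diagonal entries, with algebraic multiplicity their repetition count

λ = 1/65536 (multiplicity 1), λ = 1/16384 (multiplicity 1), λ = 1/4096 (multiplicity 1), λ = 1/1024 (multiplicity 1), λ = 1/256 (multiplicity 1), λ = 1/64 (multiplicity 1), λ = 1/16 (multiplicity 1), λ = 1/4 (multiplicity 1), λ = 1 (multiplicity 1)


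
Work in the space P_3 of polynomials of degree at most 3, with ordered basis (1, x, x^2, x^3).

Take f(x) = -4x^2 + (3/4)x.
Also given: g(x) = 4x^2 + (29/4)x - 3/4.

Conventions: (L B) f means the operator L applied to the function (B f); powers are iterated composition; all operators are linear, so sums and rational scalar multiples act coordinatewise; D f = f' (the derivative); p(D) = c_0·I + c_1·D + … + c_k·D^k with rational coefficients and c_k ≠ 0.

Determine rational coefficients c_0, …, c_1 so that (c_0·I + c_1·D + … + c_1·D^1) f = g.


c_0 = -1, c_1 = -1

D^0 f = -4x^2 + (3/4)x
D^1 f = -8x + 3/4
matching coefficients of g against c_0 f + c_1 Df + … from the top degree down determines the c_i
solution: c_0 = -1, c_1 = -1


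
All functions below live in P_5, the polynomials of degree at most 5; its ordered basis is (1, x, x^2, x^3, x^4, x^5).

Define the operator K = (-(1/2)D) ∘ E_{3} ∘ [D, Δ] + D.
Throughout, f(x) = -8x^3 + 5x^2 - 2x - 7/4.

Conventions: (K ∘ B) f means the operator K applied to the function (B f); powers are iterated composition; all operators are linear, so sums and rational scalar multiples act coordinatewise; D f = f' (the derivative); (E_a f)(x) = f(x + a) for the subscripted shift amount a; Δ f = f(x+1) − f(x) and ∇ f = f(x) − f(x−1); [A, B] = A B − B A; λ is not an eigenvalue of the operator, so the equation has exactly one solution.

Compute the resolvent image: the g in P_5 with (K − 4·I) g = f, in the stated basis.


the result is g(x) = 2x^3 + (1/4)x^2 + (5/8)x + 19/32

write g with unknown coordinates in the stated basis and equate coefficients in (K − 4·I) g = f
solving from the highest basis element down gives g = 2x^3 + (1/4)x^2 + (5/8)x + 19/32
check: K g = 6x^2 + (1/2)x + 5/8
so K g − 4·g = -8x^3 + 5x^2 - 2x - 7/4 = f ✓
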